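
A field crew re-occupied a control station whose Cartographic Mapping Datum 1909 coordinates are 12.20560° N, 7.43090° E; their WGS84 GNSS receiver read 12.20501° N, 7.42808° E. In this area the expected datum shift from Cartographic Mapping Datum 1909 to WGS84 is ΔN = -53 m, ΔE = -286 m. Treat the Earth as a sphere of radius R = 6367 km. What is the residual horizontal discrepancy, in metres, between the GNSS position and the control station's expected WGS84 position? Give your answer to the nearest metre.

Observed coordinate differences: Δφ = -0.00059°, Δλ = -0.00282°.
Converting to metres (1° lat = 111125 m, cos φ = 0.977395): observed ΔN = -65.6 m, observed ΔE = -306.3 m.
Subtracting the expected shift leaves a residual of -65.6 − (-53) = -12.6 m north and -306.3 − (-286) = -20.3 m east.
Residual distance = √((-12.6)² + (-20.3)²) = 23.9 m.

24 m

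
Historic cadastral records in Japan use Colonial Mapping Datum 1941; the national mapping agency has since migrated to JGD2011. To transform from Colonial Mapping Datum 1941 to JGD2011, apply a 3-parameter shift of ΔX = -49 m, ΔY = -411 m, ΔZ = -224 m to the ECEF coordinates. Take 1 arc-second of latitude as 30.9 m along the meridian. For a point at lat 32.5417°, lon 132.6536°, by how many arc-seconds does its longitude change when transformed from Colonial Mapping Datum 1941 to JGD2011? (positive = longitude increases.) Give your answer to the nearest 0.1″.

Δλ = 12.1″

sin φ = 0.537913, cos φ = 0.843000, sin λ = 0.735464, cos λ = -0.677564.
East component: ΔE = −sin λ·ΔX + cos λ·ΔY = −(0.735464)(-49) + (-0.677564)(-411) = 314.52 m.
1° of latitude spans 3600 × 30.90 = 111240 m; at latitude φ, 1° of longitude spans that × cos φ = 93775.3 m, so Δλ = 314.52 / 93775.3 × 3600 = 12.074″.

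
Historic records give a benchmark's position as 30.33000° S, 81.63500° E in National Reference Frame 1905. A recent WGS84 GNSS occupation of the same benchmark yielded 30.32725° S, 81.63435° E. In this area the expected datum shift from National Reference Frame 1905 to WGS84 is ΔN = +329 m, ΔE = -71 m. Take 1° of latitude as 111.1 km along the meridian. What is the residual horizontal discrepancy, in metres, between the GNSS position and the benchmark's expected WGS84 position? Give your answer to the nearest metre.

Observed coordinate differences: Δφ = +0.00275°, Δλ = -0.00065°.
Converting to metres (1° lat = 111100 m, cos φ = 0.863131): observed ΔN = 305.5 m, observed ΔE = -62.3 m.
Subtracting the expected shift leaves a residual of 305.5 − (329) = -23.5 m north and -62.3 − (-71) = 8.7 m east.
Residual distance = √((-23.5)² + 8.7²) = 25.0 m.

25 m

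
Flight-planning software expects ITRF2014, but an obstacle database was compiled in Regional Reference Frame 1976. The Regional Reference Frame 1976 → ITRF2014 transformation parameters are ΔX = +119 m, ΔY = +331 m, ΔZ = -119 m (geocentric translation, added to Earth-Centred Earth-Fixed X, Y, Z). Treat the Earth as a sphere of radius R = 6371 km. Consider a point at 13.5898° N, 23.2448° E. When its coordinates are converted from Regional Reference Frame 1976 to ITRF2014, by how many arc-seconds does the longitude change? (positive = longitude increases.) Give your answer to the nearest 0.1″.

Δλ = 8.6″

sin φ = 0.234969, cos φ = 0.972003, sin λ = 0.394660, cos λ = 0.918827.
East component: ΔE = −sin λ·ΔX + cos λ·ΔY = −(0.394660)(119) + (0.918827)(331) = 257.17 m.
1° of latitude spans πR/180 = 111195 m; at latitude φ, 1° of longitude spans that × cos φ = 108081.8 m, so Δλ = 257.17 / 108081.8 × 3600 = 8.566″.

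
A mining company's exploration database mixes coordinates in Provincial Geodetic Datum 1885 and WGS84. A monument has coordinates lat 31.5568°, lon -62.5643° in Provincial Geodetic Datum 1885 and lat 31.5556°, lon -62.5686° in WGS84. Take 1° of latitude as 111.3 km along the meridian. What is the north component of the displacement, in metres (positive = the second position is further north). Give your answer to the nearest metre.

ΔN = -134 m

Δφ = 31.5556° − 31.5568° = -0.0012°; Δλ = -62.5686° − -62.5643° = -0.0043°.
ΔN = Δφ × 111300 = -133.6 m; ΔE = Δλ × 111300 × cos(31.5568°) = -0.0043 × 111300 × 0.852122 = -407.8 m.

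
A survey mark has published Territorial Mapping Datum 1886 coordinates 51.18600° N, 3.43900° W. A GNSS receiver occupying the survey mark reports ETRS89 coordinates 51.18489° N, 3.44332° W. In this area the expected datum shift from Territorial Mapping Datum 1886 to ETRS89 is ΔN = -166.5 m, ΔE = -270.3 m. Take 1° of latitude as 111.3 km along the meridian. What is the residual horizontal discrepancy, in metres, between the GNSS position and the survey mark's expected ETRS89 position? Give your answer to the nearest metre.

Observed coordinate differences: Δφ = -0.00111°, Δλ = -0.00432°.
Converting to metres (1° lat = 111300 m, cos φ = 0.626794): observed ΔN = -123.5 m, observed ΔE = -301.4 m.
Subtracting the expected shift leaves a residual of -123.5 − (-166.5) = 43.0 m north and -301.4 − (-270.3) = -31.1 m east.
Residual distance = √(43.0² + (-31.1)²) = 53.0 m.

53 m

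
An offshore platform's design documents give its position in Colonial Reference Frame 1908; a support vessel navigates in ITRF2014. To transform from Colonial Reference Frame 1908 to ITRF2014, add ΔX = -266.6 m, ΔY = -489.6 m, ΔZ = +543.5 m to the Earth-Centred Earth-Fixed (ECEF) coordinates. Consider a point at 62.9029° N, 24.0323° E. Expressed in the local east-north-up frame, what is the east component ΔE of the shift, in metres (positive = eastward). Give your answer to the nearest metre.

At φ = 62.9029°, λ = 24.0323°: sin φ = 0.890236, cos φ = 0.455500, sin λ = 0.407252, cos λ = 0.913316.
ΔE = −sin λ·ΔX + cos λ·ΔY = −(0.407252)·(-266.6) + (0.913316)·(-489.6) = -338.59 m.

ΔE = -339 m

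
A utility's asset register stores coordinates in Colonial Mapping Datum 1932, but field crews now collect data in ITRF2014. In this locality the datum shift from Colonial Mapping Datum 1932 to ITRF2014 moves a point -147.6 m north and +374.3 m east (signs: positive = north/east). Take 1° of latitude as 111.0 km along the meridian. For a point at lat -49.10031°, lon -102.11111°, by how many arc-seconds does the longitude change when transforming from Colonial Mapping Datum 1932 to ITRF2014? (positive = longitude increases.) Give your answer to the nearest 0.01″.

Δλ = 18.54″

At latitude -49.10031°, cos φ = 0.654737.
1° of longitude at this latitude = 111.0 × cos φ = 72.68 km, so Δλ = 374.3 / 72675.8 = 0.0051503° = 18.541″.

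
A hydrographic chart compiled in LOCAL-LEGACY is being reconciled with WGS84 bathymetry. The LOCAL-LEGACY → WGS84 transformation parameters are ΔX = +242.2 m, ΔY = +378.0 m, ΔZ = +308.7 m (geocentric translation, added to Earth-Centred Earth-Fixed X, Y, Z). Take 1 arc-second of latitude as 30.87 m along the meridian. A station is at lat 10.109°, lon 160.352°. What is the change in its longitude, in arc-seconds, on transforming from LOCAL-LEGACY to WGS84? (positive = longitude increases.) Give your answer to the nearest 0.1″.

Δλ = -14.4″

sin φ = 0.175521, cos φ = 0.984476, sin λ = 0.336241, cos λ = -0.941776.
East component: ΔE = −sin λ·ΔX + cos λ·ΔY = −(0.336241)(242.2) + (-0.941776)(378.0) = -437.43 m.
1° of latitude spans 3600 × 30.87 = 111132 m; at latitude φ, 1° of longitude spans that × cos φ = 109406.7 m, so Δλ = -437.43 / 109406.7 × 3600 = -14.393″.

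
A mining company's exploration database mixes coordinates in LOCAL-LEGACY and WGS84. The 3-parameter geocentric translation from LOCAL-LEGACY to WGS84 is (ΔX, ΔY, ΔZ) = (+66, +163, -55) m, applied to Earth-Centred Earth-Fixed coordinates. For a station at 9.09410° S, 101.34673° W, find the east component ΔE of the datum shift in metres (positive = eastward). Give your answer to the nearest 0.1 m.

ΔE = 32.6 m

At φ = -9.09410°, λ = -101.34673°: sin φ = -0.158056, cos φ = 0.987430, sin λ = -0.980455, cos λ = -0.196746.
ΔE = −sin λ·ΔX + cos λ·ΔY = −(-0.980455)·(66) + (-0.196746)·(163) = 32.64 m.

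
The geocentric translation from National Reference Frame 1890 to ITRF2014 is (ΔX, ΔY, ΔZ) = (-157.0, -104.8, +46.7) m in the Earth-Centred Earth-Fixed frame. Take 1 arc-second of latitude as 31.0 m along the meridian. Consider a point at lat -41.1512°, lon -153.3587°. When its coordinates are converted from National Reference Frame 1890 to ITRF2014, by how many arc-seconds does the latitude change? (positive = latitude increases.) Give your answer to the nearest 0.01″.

sin φ = -0.658048, cos φ = 0.752976, sin λ = -0.448403, cos λ = -0.893831.
North component: ΔN = −sin φ cos λ·ΔX − sin φ sin λ·ΔY + cos φ·ΔZ = −(-0.658048)(-0.893831)(-157.0) − (-0.658048)(-0.448403)(-104.8) + (0.752976)(46.7) = 158.43 m.
1° of latitude spans 3600 × 31.00 = 111600 m, so Δφ = 158.43 / 111600 × 3600 = 5.111″.

Δφ = 5.11″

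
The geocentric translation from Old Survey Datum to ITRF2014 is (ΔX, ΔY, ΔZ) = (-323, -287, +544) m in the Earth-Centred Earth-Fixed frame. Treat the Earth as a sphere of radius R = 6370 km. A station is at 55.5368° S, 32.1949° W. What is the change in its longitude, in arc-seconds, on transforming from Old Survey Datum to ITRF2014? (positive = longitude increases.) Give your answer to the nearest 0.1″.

sin φ = -0.824490, cos φ = 0.565877, sin λ = -0.532801, cos λ = 0.846241.
East component: ΔE = −sin λ·ΔX + cos λ·ΔY = −(-0.532801)(-323) + (0.846241)(-287) = -414.97 m.
1° of latitude spans πR/180 = 111177 m; at latitude φ, 1° of longitude spans that × cos φ = 62912.8 m, so Δλ = -414.97 / 62912.8 × 3600 = -23.745″.

Δλ = -23.7″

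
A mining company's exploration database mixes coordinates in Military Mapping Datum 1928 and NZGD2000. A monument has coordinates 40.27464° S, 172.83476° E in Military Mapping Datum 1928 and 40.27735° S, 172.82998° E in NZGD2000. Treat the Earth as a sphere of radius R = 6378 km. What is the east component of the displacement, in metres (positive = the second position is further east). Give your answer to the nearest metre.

Δφ = -40.27735° − -40.27464° = -0.00271°; Δλ = 172.82998° − 172.83476° = -0.00478°.
1° along a meridian = πR/180 = 111317 m.
ΔN = Δφ × 111317 = -301.7 m; ΔE = Δλ × 111317 × cos(-40.27464°) = -0.00478 × 111317 × 0.762955 = -406.0 m.

ΔE = -406 m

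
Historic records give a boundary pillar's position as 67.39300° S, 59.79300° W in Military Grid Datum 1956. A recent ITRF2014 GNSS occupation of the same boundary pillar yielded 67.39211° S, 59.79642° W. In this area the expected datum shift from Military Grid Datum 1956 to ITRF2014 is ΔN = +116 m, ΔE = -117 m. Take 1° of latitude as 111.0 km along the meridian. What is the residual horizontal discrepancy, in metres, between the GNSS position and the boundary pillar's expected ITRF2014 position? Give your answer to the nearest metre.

Observed coordinate differences: Δφ = +0.00089°, Δλ = -0.00342°.
Converting to metres (1° lat = 111000 m, cos φ = 0.384408): observed ΔN = 98.8 m, observed ΔE = -145.9 m.
Subtracting the expected shift leaves a residual of 98.8 − (116) = -17.2 m north and -145.9 − (-117) = -28.9 m east.
Residual distance = √((-17.2)² + (-28.9)²) = 33.7 m.

34 m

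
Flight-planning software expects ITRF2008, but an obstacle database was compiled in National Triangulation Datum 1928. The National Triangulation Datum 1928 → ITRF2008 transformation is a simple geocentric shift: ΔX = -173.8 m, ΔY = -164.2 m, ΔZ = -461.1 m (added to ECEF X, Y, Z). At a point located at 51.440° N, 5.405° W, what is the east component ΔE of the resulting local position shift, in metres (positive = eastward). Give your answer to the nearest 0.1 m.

The local east axis at (φ, λ) is (−sin λ, cos λ, 0), so ΔE = −sin(-5.405°)·(-173.8) + cos(-5.405°)·(-164.2) = -179.84 m.

ΔE = -179.8 m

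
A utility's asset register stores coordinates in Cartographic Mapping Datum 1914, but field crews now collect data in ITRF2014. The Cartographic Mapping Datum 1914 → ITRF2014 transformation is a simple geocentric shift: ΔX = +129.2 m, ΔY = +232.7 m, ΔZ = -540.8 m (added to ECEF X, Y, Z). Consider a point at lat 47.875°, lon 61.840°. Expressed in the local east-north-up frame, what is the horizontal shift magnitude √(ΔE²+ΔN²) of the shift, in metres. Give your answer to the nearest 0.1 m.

The local east axis at (φ, λ) is (−sin λ, cos λ, 0), so ΔE = −sin(61.840°)·129.2 + cos(61.840°)·232.7 = -4.09 m.
The local north axis is (−sin φ cos λ, −sin φ sin λ, cos φ), giving ΔN = -45.223 − 152.161 − 362.742 = -560.13 m.
Horizontal magnitude = √(ΔE² + ΔN²) = √((-4.09)² + (-560.13)²) = 560.14 m.

560.1 m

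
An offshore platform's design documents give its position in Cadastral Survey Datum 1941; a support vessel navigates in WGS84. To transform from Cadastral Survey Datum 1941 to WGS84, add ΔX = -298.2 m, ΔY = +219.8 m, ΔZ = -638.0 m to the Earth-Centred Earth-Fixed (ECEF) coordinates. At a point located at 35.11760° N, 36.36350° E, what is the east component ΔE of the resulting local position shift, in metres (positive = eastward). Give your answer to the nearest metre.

ΔE = 354 m

At φ = 35.11760°, λ = 36.36350°: sin φ = 0.575257, cos φ = 0.817973, sin λ = 0.592906, cos λ = 0.805272.
ΔE = −sin λ·ΔX + cos λ·ΔY = −(0.592906)·(-298.2) + (0.805272)·(219.8) = 353.80 m.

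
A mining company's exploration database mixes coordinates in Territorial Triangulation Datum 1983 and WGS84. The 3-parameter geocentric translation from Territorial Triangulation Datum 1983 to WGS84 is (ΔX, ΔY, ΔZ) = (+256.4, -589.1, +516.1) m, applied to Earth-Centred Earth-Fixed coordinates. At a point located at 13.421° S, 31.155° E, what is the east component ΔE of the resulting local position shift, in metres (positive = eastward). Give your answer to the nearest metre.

ΔE = -637 m

At φ = -13.421°, λ = 31.155°: sin φ = -0.232104, cos φ = 0.972691, sin λ = 0.517355, cos λ = 0.855771.
ΔE = −sin λ·ΔX + cos λ·ΔY = −(0.517355)·(256.4) + (0.855771)·(-589.1) = -636.78 m.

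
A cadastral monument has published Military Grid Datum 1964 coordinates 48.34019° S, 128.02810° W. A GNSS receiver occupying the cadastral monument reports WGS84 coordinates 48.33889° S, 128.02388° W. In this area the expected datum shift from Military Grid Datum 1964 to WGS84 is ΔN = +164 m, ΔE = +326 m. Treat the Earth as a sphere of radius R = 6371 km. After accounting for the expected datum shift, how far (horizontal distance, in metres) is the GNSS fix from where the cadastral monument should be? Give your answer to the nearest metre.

Observed coordinate differences: Δφ = +0.00130°, Δλ = +0.00422°.
Converting to metres (1° lat = 111195 m, cos φ = 0.664706): observed ΔN = 144.6 m, observed ΔE = 311.9 m.
Subtracting the expected shift leaves a residual of 144.6 − (164) = -19.4 m north and 311.9 − (326) = -14.1 m east.
Residual distance = √((-19.4)² + (-14.1)²) = 24.0 m.

24 m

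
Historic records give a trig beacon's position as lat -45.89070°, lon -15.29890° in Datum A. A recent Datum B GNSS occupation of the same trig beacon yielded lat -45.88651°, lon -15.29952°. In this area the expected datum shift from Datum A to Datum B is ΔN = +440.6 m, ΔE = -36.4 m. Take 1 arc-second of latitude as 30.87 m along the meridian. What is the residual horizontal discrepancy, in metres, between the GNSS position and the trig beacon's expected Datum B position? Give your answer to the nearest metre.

Observed coordinate differences: Δφ = +0.00419°, Δλ = -0.00062°.
Converting to metres (1° lat = 111132 m, cos φ = 0.696029): observed ΔN = 465.6 m, observed ΔE = -48.0 m.
Subtracting the expected shift leaves a residual of 465.6 − (440.6) = 25.0 m north and -48.0 − (-36.4) = -11.6 m east.
Residual distance = √(25.0² + (-11.6)²) = 27.6 m.

28 m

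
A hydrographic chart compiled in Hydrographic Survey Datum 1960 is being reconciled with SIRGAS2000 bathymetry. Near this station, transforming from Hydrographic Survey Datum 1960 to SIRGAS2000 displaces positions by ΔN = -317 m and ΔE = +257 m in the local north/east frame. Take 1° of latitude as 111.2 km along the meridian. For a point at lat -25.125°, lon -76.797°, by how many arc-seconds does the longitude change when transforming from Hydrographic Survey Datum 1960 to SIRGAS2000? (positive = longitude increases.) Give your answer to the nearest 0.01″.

Δλ = 9.19″

At latitude -25.125°, cos φ = 0.905384.
1° of longitude at this latitude = 111.2 × cos φ = 100.68 km, so Δλ = 257.0 / 100678.7 = 0.0025527° = 9.190″.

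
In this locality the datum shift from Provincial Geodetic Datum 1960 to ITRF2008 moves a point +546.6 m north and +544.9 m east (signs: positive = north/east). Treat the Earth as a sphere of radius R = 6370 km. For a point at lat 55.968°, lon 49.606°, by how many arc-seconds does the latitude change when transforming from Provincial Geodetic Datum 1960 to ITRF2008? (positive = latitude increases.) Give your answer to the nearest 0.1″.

On a sphere of radius R, 1 rad of latitude = R, so Δφ = ΔN / R = 546.6 / 6370000 = 8.5808e-05 rad = 17.699″.

Δφ = 17.7″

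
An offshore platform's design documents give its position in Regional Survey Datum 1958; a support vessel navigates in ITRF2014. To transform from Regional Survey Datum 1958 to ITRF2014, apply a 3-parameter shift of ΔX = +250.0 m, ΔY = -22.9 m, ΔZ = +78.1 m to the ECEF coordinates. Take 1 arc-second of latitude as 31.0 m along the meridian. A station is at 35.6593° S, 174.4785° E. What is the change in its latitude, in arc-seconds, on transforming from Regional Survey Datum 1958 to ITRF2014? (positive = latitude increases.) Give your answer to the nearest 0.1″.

Δφ = -2.7″

sin φ = -0.582964, cos φ = 0.812498, sin λ = 0.096219, cos λ = -0.995360.
North component: ΔN = −sin φ cos λ·ΔX − sin φ sin λ·ΔY + cos φ·ΔZ = −(-0.582964)(-0.995360)(250.0) − (-0.582964)(0.096219)(-22.9) + (0.812498)(78.1) = -82.89 m.
1° of latitude spans 3600 × 31.00 = 111600 m, so Δφ = -82.89 / 111600 × 3600 = -2.674″.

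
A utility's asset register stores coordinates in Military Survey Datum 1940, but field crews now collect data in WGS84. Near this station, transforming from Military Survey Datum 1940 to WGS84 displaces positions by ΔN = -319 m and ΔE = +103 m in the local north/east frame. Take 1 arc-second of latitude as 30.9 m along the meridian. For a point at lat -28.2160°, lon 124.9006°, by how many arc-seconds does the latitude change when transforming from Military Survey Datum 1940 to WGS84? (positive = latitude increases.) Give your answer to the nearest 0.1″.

1″ of latitude = 30.90 m, so Δφ = -319.0 / 30.90 = -10.324″.

Δφ = -10.3″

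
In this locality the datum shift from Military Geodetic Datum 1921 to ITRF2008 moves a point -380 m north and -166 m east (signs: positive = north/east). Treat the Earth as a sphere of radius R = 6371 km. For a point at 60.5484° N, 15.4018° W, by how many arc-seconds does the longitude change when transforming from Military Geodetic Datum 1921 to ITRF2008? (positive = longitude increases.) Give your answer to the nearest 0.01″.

Δλ = -10.93″

At latitude 60.5484°, cos φ = 0.491688.
One radian of longitude at latitude φ spans R cos φ, so Δλ = ΔE / (R cos φ) = -166.0 / (6371000 × 0.491688) = -5.2992e-05 rad = -10.930″.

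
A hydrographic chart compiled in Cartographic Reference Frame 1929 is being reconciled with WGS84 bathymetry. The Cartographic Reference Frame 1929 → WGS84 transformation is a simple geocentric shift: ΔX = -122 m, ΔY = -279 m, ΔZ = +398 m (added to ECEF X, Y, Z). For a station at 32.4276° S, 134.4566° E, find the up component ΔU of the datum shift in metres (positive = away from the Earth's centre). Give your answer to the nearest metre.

ΔU = -309 m

The local up (radial) axis is (cos φ cos λ, cos φ sin λ, sin φ), giving ΔU = 72.122 − 168.092 − 213.421 = -309.39 m.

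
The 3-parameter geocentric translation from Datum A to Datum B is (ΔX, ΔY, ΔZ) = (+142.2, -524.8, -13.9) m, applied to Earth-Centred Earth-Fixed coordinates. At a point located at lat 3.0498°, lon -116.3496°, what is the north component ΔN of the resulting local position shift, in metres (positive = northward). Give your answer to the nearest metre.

At φ = 3.0498°, λ = -116.3496°: sin φ = 0.053204, cos φ = 0.998584, sin λ = -0.896103, cos λ = -0.443847.
ΔN = −sin φ cos λ·ΔX − sin φ sin λ·ΔY + cos φ·ΔZ = −(0.053204)(-0.443847)(142.2) − (0.053204)(-0.896103)(-524.8) + (0.998584)(-13.9) = -35.54 m.

ΔN = -36 m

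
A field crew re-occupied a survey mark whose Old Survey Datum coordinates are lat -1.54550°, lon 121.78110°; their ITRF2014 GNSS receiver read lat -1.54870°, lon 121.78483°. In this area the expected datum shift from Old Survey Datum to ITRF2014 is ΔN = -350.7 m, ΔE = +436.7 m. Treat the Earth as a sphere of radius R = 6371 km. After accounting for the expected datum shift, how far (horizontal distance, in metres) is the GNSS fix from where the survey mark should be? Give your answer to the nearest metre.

Observed coordinate differences: Δφ = -0.00320°, Δλ = +0.00373°.
Converting to metres (1° lat = 111195 m, cos φ = 0.999636): observed ΔN = -355.8 m, observed ΔE = 414.6 m.
Subtracting the expected shift leaves a residual of -355.8 − (-350.7) = -5.1 m north and 414.6 − (436.7) = -22.1 m east.
Residual distance = √((-5.1)² + (-22.1)²) = 22.7 m.

23 m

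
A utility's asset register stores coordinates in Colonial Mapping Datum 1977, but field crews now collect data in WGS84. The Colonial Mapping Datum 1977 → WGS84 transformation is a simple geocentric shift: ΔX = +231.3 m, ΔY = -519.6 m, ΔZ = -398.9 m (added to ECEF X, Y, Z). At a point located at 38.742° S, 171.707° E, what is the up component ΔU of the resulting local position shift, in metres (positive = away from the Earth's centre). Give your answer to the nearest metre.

ΔU = 13 m

The local up (radial) axis is (cos φ cos λ, cos φ sin λ, sin φ), giving ΔU = -178.521 − 58.455 + 249.637 = 12.66 m.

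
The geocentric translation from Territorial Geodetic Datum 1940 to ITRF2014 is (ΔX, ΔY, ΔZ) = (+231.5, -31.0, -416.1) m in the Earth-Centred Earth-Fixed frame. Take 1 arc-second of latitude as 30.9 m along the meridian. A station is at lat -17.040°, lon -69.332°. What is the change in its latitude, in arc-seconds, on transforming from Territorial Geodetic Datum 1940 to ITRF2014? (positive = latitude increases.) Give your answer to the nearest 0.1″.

sin φ = -0.293039, cos φ = 0.956100, sin λ = -0.935641, cos λ = 0.352952.
North component: ΔN = −sin φ cos λ·ΔX − sin φ sin λ·ΔY + cos φ·ΔZ = −(-0.293039)(0.352952)(231.5) − (-0.293039)(-0.935641)(-31.0) + (0.956100)(-416.1) = -365.39 m.
1° of latitude spans 3600 × 30.90 = 111240 m, so Δφ = -365.39 / 111240 × 3600 = -11.825″.

Δφ = -11.8″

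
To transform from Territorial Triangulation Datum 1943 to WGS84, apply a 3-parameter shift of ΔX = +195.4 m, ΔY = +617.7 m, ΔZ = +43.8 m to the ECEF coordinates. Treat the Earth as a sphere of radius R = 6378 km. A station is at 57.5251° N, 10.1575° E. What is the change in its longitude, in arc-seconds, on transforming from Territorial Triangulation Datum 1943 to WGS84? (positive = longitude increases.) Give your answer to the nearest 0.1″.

Δλ = 34.5″

sin φ = 0.843627, cos φ = 0.536930, sin λ = 0.176355, cos λ = 0.984327.
East component: ΔE = −sin λ·ΔX + cos λ·ΔY = −(0.176355)(195.4) + (0.984327)(617.7) = 573.56 m.
1° of latitude spans πR/180 = 111317 m; at latitude φ, 1° of longitude spans that × cos φ = 59769.5 m, so Δλ = 573.56 / 59769.5 × 3600 = 34.546″.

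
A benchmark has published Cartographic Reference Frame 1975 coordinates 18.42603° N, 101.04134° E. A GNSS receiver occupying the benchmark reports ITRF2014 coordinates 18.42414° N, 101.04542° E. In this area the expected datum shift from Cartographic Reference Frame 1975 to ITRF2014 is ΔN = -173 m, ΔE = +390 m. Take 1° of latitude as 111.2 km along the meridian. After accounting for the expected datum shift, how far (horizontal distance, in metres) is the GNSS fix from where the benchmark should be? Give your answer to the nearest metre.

55 m

Observed coordinate differences: Δφ = -0.00189°, Δλ = +0.00408°.
Converting to metres (1° lat = 111200 m, cos φ = 0.948733): observed ΔN = -210.2 m, observed ΔE = 430.4 m.
Subtracting the expected shift leaves a residual of -210.2 − (-173) = -37.2 m north and 430.4 − (390) = 40.4 m east.
Residual distance = √((-37.2)² + 40.4²) = 54.9 m.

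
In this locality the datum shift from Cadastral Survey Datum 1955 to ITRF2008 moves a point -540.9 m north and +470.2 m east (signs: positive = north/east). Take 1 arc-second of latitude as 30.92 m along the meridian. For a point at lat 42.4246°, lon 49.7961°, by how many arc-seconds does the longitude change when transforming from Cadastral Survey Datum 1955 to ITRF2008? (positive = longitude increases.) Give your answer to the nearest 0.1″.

At latitude 42.4246°, cos φ = 0.738166.
1″ of longitude at this latitude = 30.92 × cos φ = 22.8241 m, so Δλ = 470.2 / 22.8241 = 20.601″.

Δλ = 20.6″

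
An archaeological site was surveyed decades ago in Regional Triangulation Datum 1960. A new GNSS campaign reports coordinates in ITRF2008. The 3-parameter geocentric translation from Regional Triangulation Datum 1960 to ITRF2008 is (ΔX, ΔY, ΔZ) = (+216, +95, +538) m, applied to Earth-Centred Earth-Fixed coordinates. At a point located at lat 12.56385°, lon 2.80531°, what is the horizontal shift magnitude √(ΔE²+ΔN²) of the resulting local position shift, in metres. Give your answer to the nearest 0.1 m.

484.6 m

At φ = 12.56385°, λ = 2.80531°: sin φ = 0.217527, cos φ = 0.976054, sin λ = 0.048942, cos λ = 0.998802.
ΔE = −sin λ·ΔX + cos λ·ΔY = −(0.048942)·(216) + (0.998802)·(95) = 84.31 m.
ΔN = −sin φ cos λ·ΔX − sin φ sin λ·ΔY + cos φ·ΔZ = −(0.217527)(0.998802)(216) − (0.217527)(0.048942)(95) + (0.976054)(538) = 477.18 m.
Horizontal magnitude = √(ΔE² + ΔN²) = √(84.31² + 477.18²) = 484.57 m.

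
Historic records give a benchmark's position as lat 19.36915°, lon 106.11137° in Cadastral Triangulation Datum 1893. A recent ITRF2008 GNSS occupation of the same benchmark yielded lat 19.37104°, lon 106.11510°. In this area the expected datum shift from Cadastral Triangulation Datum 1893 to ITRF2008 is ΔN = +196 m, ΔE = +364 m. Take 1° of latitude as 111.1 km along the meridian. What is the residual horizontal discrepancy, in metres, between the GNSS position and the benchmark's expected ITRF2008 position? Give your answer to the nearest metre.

30 m

Observed coordinate differences: Δφ = +0.00189°, Δλ = +0.00373°.
Converting to metres (1° lat = 111100 m, cos φ = 0.943401): observed ΔN = 210.0 m, observed ΔE = 390.9 m.
Subtracting the expected shift leaves a residual of 210.0 − (196) = 14.0 m north and 390.9 − (364) = 26.9 m east.
Residual distance = √(14.0² + 26.9²) = 30.4 m.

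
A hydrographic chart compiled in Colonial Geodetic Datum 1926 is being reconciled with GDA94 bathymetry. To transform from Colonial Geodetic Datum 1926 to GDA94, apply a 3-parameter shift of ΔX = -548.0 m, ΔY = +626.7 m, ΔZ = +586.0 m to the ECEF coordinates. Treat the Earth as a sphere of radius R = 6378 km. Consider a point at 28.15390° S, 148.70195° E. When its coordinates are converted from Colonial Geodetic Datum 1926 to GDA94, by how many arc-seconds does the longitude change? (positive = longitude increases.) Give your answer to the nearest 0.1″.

sin φ = -0.471842, cos φ = 0.881683, sin λ = 0.519490, cos λ = -0.854477.
East component: ΔE = −sin λ·ΔX + cos λ·ΔY = −(0.519490)(-548.0) + (-0.854477)(626.7) = -250.82 m.
1° of latitude spans πR/180 = 111317 m; at latitude φ, 1° of longitude spans that × cos φ = 98146.4 m, so Δλ = -250.82 / 98146.4 × 3600 = -9.200″.

Δλ = -9.2″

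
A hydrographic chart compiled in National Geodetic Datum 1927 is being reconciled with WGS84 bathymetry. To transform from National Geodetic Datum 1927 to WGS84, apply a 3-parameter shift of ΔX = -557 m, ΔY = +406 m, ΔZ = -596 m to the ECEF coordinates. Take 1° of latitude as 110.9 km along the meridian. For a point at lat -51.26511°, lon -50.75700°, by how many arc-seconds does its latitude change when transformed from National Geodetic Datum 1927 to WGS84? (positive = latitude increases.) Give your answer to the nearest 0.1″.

Δφ = -29.0″

sin φ = -0.780050, cos φ = 0.625718, sin λ = -0.774470, cos λ = 0.632611.
North component: ΔN = −sin φ cos λ·ΔX − sin φ sin λ·ΔY + cos φ·ΔZ = −(-0.780050)(0.632611)(-557) − (-0.780050)(-0.774470)(406) + (0.625718)(-596) = -893.06 m.
1° of latitude spans 110900 m, so Δφ = -893.06 / 110900 × 3600 = -28.990″.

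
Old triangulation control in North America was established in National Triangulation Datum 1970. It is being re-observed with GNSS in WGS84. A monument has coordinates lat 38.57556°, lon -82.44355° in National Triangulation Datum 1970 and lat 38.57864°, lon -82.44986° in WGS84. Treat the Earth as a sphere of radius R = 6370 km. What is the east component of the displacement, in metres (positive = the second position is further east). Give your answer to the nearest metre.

ΔE = -548 m

Δφ = 38.57864° − 38.57556° = +0.00308°; Δλ = -82.44986° − -82.44355° = -0.00631°.
1° along a meridian = πR/180 = 111177 m.
ΔN = Δφ × 111177 = 342.4 m; ΔE = Δλ × 111177 × cos(38.57556°) = -0.00631 × 111177 × 0.781787 = -548.4 m.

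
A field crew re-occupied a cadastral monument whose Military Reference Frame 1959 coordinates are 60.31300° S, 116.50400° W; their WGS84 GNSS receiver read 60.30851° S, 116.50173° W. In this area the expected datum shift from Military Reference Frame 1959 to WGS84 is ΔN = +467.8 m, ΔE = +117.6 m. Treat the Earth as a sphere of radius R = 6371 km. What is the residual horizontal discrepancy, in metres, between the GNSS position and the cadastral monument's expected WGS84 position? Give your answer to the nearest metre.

Observed coordinate differences: Δφ = +0.00449°, Δλ = +0.00227°.
Converting to metres (1° lat = 111195 m, cos φ = 0.495262): observed ΔN = 499.3 m, observed ΔE = 125.0 m.
Subtracting the expected shift leaves a residual of 499.3 − (467.8) = 31.5 m north and 125.0 − (117.6) = 7.4 m east.
Residual distance = √(31.5² + 7.4²) = 32.3 m.

32 m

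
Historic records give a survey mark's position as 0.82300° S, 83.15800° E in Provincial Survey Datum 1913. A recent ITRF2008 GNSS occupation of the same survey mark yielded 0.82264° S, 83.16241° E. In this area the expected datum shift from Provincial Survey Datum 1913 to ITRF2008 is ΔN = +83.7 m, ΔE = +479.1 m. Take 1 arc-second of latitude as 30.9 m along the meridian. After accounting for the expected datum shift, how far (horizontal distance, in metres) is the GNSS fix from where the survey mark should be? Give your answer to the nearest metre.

45 m

Observed coordinate differences: Δφ = +0.00036°, Δλ = +0.00441°.
Converting to metres (1° lat = 111240 m, cos φ = 0.999897): observed ΔN = 40.0 m, observed ΔE = 490.5 m.
Subtracting the expected shift leaves a residual of 40.0 − (83.7) = -43.7 m north and 490.5 − (479.1) = 11.4 m east.
Residual distance = √((-43.7)² + 11.4²) = 45.1 m.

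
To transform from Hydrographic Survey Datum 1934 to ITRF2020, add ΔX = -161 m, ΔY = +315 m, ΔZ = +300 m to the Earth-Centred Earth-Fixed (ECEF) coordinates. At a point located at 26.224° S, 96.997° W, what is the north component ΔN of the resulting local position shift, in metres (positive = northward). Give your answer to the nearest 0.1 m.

ΔN = 139.6 m

At φ = -26.224°, λ = -96.997°: sin φ = -0.441882, cos φ = 0.897073, sin λ = -0.992553, cos λ = -0.121817.
ΔN = −sin φ cos λ·ΔX − sin φ sin λ·ΔY + cos φ·ΔZ = −(-0.441882)(-0.121817)(-161) − (-0.441882)(-0.992553)(315) + (0.897073)(300) = 139.63 m.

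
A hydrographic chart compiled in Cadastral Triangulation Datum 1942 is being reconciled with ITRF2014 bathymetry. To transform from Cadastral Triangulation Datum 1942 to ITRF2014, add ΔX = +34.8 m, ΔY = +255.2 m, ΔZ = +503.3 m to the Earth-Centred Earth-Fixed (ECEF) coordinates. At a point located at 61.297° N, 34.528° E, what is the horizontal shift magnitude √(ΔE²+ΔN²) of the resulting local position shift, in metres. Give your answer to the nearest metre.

211 m

The local east axis at (φ, λ) is (−sin λ, cos λ, 0), so ΔE = −sin(34.528°)·34.8 + cos(34.528°)·255.2 = 190.52 m.
The local north axis is (−sin φ cos λ, −sin φ sin λ, cos φ), giving ΔN = -25.147 − 126.875 + 241.720 = 89.70 m.
Horizontal magnitude = √(ΔE² + ΔN²) = √(190.52² + 89.70²) = 210.58 m.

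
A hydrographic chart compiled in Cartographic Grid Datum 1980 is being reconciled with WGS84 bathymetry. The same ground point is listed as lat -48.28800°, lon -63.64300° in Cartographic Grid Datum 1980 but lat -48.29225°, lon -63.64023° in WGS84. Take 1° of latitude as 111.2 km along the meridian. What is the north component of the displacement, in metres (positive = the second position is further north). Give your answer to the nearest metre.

Δφ = -48.29225° − -48.28800° = -0.00425°; Δλ = -63.64023° − -63.64300° = +0.00277°.
ΔN = Δφ × 111200 = -472.6 m; ΔE = Δλ × 111200 × cos(-48.28800°) = +0.00277 × 111200 × 0.665387 = 205.0 m.

ΔN = -473 m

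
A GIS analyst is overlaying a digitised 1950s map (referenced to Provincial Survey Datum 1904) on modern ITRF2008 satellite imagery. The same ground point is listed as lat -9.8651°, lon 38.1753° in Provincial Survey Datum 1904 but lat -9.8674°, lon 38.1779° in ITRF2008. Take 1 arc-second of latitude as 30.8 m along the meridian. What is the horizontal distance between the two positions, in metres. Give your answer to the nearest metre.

382 m

Δφ = -9.8674° − -9.8651° = -0.0023°; Δλ = 38.1779° − 38.1753° = +0.0026°.
1° of latitude = 3600 × 30.80 = 110880 m.
ΔN = Δφ × 110880 = -255.0 m; ΔE = Δλ × 110880 × cos(-9.8651°) = +0.0026 × 110880 × 0.985214 = 284.0 m.
Distance = √(ΔE² + ΔN²) = √(284.0² + (-255.0)²) = 381.7 m.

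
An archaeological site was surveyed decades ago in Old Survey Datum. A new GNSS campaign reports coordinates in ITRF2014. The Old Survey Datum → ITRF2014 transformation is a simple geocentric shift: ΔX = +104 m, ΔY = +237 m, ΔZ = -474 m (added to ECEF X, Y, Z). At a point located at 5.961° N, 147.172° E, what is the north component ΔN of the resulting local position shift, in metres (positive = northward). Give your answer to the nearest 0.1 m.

ΔN = -475.7 m

The local north axis is (−sin φ cos λ, −sin φ sin λ, cos φ), giving ΔN = 9.076 − 13.343 − 471.437 = -475.70 m.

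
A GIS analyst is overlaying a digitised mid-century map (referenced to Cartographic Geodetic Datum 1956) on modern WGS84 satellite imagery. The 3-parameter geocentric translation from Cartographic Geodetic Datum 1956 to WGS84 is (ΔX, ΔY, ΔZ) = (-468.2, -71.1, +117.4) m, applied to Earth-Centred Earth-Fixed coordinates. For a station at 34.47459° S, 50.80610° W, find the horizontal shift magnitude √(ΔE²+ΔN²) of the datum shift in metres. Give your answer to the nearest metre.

At φ = -34.47459°, λ = -50.80610°: sin φ = -0.566041, cos φ = 0.824377, sin λ = -0.775012, cos λ = 0.631947.
ΔE = −sin λ·ΔX + cos λ·ΔY = −(-0.775012)·(-468.2) + (0.631947)·(-71.1) = -407.79 m.
ΔN = −sin φ cos λ·ΔX − sin φ sin λ·ΔY + cos φ·ΔZ = −(-0.566041)(0.631947)(-468.2) − (-0.566041)(-0.775012)(-71.1) + (0.824377)(117.4) = -39.51 m.
Horizontal magnitude = √(ΔE² + ΔN²) = √((-407.79)² + (-39.51)²) = 409.70 m.

410 m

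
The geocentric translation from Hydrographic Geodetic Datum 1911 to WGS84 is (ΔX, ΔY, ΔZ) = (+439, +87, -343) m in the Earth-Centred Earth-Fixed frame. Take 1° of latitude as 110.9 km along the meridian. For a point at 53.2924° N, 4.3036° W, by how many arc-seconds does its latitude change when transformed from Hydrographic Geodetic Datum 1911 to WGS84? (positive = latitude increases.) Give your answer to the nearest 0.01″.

sin φ = 0.801696, cos φ = 0.597731, sin λ = -0.075041, cos λ = 0.997180.
North component: ΔN = −sin φ cos λ·ΔX − sin φ sin λ·ΔY + cos φ·ΔZ = −(0.801696)(0.997180)(439) − (0.801696)(-0.075041)(87) + (0.597731)(-343) = -550.74 m.
1° of latitude spans 110900 m, so Δφ = -550.74 / 110900 × 3600 = -17.878″.

Δφ = -17.88″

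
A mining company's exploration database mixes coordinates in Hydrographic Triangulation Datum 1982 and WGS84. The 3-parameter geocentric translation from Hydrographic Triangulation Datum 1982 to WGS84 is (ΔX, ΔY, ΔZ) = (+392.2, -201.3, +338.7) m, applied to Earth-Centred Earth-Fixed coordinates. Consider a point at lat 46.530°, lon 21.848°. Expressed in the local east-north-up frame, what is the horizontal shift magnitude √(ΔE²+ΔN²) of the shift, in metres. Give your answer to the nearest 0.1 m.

333.6 m

At φ = 46.530°, λ = 21.848°: sin φ = 0.725735, cos φ = 0.687975, sin λ = 0.372146, cos λ = 0.928174.
ΔE = −sin λ·ΔX + cos λ·ΔY = −(0.372146)·(392.2) + (0.928174)·(-201.3) = -332.80 m.
ΔN = −sin φ cos λ·ΔX − sin φ sin λ·ΔY + cos φ·ΔZ = −(0.725735)(0.928174)(392.2) − (0.725735)(0.372146)(-201.3) + (0.687975)(338.7) = 23.19 m.
Horizontal magnitude = √(ΔE² + ΔN²) = √((-332.80)² + 23.19²) = 333.60 m.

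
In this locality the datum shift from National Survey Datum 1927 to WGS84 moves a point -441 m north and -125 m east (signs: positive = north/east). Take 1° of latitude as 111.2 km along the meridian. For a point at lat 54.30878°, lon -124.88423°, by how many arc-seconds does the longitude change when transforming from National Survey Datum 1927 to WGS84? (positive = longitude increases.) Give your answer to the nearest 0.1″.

At latitude 54.30878°, cos φ = 0.583417.
1° of longitude at this latitude = 111.2 × cos φ = 64.88 km, so Δλ = -125.0 / 64875.9 = -0.0019268° = -6.936″.

Δλ = -6.9″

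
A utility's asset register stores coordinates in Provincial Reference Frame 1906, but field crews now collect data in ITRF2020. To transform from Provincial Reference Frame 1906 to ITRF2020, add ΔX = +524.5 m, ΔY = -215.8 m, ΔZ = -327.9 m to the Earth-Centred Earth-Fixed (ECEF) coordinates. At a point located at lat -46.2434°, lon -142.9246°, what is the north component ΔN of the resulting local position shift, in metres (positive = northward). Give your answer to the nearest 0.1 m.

ΔN = -435.1 m

At φ = -46.2434°, λ = -142.9246°: sin φ = -0.722284, cos φ = 0.691596, sin λ = -0.602865, cos λ = -0.797843.
ΔN = −sin φ cos λ·ΔX − sin φ sin λ·ΔY + cos φ·ΔZ = −(-0.722284)(-0.797843)(524.5) − (-0.722284)(-0.602865)(-215.8) + (0.691596)(-327.9) = -435.06 m.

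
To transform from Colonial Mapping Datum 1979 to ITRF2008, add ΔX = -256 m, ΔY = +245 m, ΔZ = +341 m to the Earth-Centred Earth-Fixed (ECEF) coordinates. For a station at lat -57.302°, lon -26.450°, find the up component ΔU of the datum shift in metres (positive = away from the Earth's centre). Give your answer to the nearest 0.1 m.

The local up (radial) axis is (cos φ cos λ, cos φ sin λ, sin φ), giving ΔU = -123.818 − 58.952 − 286.962 = -469.73 m.

ΔU = -469.7 m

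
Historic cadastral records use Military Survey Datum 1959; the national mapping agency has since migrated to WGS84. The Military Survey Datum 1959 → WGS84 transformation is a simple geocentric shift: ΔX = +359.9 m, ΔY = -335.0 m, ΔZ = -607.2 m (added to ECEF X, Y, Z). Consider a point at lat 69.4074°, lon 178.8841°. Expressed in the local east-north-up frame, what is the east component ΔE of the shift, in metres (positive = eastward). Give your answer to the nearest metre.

At φ = 69.4074°, λ = 178.8841°: sin φ = 0.936105, cos φ = 0.351721, sin λ = 0.019475, cos λ = -0.999810.
ΔE = −sin λ·ΔX + cos λ·ΔY = −(0.019475)·(359.9) + (-0.999810)·(-335.0) = 327.93 m.

ΔE = 328 m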